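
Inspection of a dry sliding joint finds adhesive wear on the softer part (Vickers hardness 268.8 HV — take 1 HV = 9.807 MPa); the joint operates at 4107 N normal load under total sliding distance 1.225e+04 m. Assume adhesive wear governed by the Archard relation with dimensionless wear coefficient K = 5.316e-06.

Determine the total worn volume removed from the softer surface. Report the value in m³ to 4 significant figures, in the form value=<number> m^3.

The intermediates are printed rounded, and each operation carries full precision; rounded just once: 4 significant digits.
Hardness H = 268.8 HV × 9.807 MPa/HV = 2636 MPa = 2.636e+09 Pa.
Restated in SI base units: W = 4107 N, H = 2.636e+09 Pa, K = 5.316e-06.
Apply Archard: V = K·W·L/H = 5.316e-06 · 4107 · 1.225e+04 / 2.636e+09 = 1.015e-07 m³.

value=1.015e-07 m^3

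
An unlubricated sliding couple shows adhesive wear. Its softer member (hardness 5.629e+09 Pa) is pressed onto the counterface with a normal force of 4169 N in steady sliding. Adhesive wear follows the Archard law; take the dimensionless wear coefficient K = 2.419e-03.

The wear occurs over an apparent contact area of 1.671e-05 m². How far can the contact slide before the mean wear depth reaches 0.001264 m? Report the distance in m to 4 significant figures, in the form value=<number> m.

value=11.79 m

Intermediates are shown rounded. All arithmetic maintains exact precision. Rounded just once: 4 significant figures.
SI base units throughout: W = 4169 N, H = 5.629e+09 Pa, K = 2.419e-03.
Wearable volume V_lim = h_lim·A = 0.001264 · 1.671e-05 = 2.112e-08 m³.
So the life L = V_lim·H/(K·W) = 2.112e-08 · 5.629e+09 / (2.419e-03 · 4169) = 11.79 m.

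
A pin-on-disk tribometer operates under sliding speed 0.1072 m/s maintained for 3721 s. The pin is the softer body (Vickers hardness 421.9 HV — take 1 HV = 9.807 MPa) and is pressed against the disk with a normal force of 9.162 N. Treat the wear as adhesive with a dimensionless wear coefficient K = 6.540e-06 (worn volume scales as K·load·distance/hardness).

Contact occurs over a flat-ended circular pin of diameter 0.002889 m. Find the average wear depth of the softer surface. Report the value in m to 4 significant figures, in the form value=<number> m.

The intermediates are displayed rounded. All working math runs at full float precision — a single final rounding: 4 significant digits.
Distance covered L = v·t = 0.1072 m/s × 3721 s = 398.9 m.
Hardness H = 421.9 HV × 9.807 MPa/HV = 4138 MPa = 4.138e+09 Pa.
Contact area A = π·d²/4 = π·(0.002889 m)²/4 = 6.555e-06 m².
Expressed in SI base units: W = 9.162 N, H = 4.138e+09 Pa, K = 6.540e-06.
Volume removed: V = K·W·L/H = 6.540e-06 · 9.162 · 398.9 / 4.138e+09 = 5.777e-12 m³.
Mean wear depth h = V/A = 5.777e-12 / 6.555e-06 = 8.812e-07 m.

value=8.812e-07 m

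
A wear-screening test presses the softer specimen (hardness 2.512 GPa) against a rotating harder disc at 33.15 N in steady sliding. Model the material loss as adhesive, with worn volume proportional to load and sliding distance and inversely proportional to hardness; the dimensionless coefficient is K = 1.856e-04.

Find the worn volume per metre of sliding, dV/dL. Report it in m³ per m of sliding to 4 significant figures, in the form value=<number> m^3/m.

value=2.449e-12 m^3/m

All arithmetic maintains full precision. Intermediates appear rounded, and a lone final rounding: four significant digits.
Convert: Hardness H = 2.512 GPa = 2.512e+09 Pa.
As SI base values: W = 33.15 N, H = 2.512e+09 Pa, K = 1.856e-04.
Sliding wear rate dV/dL = K·W/H, so: 1.856e-04 · 33.15 / 2.512e+09 = 2.449e-12 m³/m.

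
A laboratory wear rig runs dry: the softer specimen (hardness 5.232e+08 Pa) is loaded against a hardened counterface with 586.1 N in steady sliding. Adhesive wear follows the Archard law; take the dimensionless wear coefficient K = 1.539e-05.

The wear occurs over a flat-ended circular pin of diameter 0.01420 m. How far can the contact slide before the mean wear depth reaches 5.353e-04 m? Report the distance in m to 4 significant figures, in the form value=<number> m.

value=4917 m

Intermediates appear rounded, and all arithmetic maintains full precision; rounded once at the end: four significant digits.
Convert: Contact area A = π·d²/4 = π·(0.01420 m)²/4 = 1.584e-04 m².
Restated in SI base units: W = 586.1 N, H = 5.232e+08 Pa, K = 1.539e-05.
At the depth limit, V_lim = h_lim·A = 5.353e-04 · 1.584e-04 = 8.477e-08 m³.
Thus life L = V_lim·H/(K·W) = 8.477e-08 · 5.232e+08 / (1.539e-05 · 586.1) = 4917 m.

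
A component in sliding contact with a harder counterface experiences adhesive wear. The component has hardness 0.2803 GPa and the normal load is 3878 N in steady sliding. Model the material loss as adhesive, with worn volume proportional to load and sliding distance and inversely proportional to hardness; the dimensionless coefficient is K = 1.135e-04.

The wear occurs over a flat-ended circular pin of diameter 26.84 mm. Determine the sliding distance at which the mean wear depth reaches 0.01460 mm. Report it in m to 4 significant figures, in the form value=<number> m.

value=5.261 m

All arithmetic carries exact precision; the intermediates are displayed rounded — one final rounding: four significant figures.
Hardness H = 0.2803 GPa = 2.803e+08 Pa.
Pin diameter d = 26.84 mm = 0.02684 m. Contact area A = π·d²/4 = π·(0.02684 m)²/4 = 5.658e-04 m².
Depth limit h_lim = 0.01460 mm = 1.460e-05 m.
In SI base units, W = 3878 N, H = 2.803e+08 Pa, K = 1.135e-04.
At the depth limit, V_lim = h_lim·A = 1.460e-05 · 5.658e-04 = 8.261e-09 m³.
Sliding life L = V_lim·H/(K·W) = 8.261e-09 · 2.803e+08 / (1.135e-04 · 3878) = 5.261 m.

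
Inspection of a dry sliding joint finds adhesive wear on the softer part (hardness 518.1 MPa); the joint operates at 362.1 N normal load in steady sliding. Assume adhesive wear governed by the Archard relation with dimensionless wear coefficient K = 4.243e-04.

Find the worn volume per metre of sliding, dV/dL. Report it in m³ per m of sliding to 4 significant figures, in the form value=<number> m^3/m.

All working math runs at full precision. Intermediates are printed rounded; rounded just once to 4 significant digits.
Convert: Hardness H = 518.1 MPa = 5.181e+08 Pa.
Working in SI base units: W = 362.1 N, H = 5.181e+08 Pa, K = 4.243e-04.
Rate of wear dV/dL = K·W/H (no L dependence): 4.243e-04 · 362.1 / 5.181e+08 = 2.965e-10 m³/m.

value=2.965e-10 m^3/m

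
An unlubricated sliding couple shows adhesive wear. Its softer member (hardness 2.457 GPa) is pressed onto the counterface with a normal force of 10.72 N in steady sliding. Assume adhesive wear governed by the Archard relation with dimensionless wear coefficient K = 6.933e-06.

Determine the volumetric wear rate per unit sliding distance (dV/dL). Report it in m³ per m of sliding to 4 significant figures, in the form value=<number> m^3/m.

value=3.025e-14 m^3/m

Intermediates appear rounded; all arithmetic maintains exact precision — one final rounding, at four significant digits.
Convert: Hardness H = 2.457 GPa = 2.457e+09 Pa.
Collected in SI base units: W = 10.72 N, H = 2.457e+09 Pa, K = 6.933e-06.
Volumetric rate dV/dL = K·W/H: 6.933e-06 · 10.72 / 2.457e+09 = 3.025e-14 m³/m.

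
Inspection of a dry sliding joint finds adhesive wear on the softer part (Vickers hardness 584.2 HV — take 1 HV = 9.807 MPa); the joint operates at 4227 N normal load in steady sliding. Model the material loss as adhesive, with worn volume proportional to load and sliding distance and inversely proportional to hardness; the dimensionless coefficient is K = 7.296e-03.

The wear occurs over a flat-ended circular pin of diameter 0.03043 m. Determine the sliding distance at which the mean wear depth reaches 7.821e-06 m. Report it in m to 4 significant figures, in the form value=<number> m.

value=1.057 m

Intermediate values are shown rounded — all working math maintains full float precision. Rounded just once, at four significant figures.
Hardness H = 584.2 HV × 9.807 MPa/HV = 5729 MPa = 5.729e+09 Pa.
Contact area A = π·d²/4 = π·(0.03043 m)²/4 = 7.273e-04 m².
Collected in SI base units: W = 4227 N, H = 5.729e+09 Pa, K = 7.296e-03.
At the depth limit, V_lim = h_lim·A = 7.821e-06 · 7.273e-04 = 5.688e-09 m³.
Inverting, life L = V_lim·H/(K·W) = 5.688e-09 · 5.729e+09 / (7.296e-03 · 4227) = 1.057 m.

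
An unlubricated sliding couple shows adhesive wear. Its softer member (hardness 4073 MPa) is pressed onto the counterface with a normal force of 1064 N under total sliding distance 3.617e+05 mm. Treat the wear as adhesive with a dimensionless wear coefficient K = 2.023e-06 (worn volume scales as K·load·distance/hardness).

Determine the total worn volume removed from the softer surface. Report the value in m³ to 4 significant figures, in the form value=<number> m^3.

Each operation runs at full float precision; printed values are rounded — rounded once at the end: four significant figures.
Distance L = 3.617e+05 mm = 361.7 m.
Hardness H = 4073 MPa = 4.073e+09 Pa.
In SI base units, W = 1064 N, H = 4.073e+09 Pa, K = 2.023e-06.
Apply Archard: V = K·W·L/H = 2.023e-06 · 1064 · 361.7 / 4.073e+09 = 1.911e-10 m³.

value=1.911e-10 m^3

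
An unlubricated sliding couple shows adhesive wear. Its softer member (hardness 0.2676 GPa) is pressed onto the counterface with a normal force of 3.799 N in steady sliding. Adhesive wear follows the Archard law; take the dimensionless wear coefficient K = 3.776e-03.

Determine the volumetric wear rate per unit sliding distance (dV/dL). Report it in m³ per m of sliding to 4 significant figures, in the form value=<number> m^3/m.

value=5.361e-11 m^3/m

The algebra maintains exact precision — the intermediates appear rounded. Rounded once at the end: 4 significant digits.
Convert: Hardness H = 0.2676 GPa = 2.676e+08 Pa.
SI base units throughout: W = 3.799 N, H = 2.676e+08 Pa, K = 3.776e-03.
Volumetric rate dV/dL = K·W/H — distance-free: 3.776e-03 · 3.799 / 2.676e+08 = 5.361e-11 m³/m.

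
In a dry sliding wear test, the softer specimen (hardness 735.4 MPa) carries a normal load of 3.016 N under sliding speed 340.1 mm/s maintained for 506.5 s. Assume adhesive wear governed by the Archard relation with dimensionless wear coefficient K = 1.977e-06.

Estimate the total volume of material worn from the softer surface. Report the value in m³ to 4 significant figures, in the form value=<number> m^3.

value=1.397e-12 m^3

The algebra maintains exact precision, and shown intermediates are rounded — a lone final rounding, at four significant figures.
Convert: Sliding speed v = 340.1 mm/s = 0.3401 m/s. Distance L = v·t = 0.3401 m/s × 506.5 s = 172.3 m.
Convert: Hardness H = 735.4 MPa = 7.354e+08 Pa.
As SI base values: W = 3.016 N, H = 7.354e+08 Pa, K = 1.977e-06.
Archard volume V = K·W·L/H = 1.977e-06 · 3.016 · 172.3 / 7.354e+08 = 1.397e-12 m³.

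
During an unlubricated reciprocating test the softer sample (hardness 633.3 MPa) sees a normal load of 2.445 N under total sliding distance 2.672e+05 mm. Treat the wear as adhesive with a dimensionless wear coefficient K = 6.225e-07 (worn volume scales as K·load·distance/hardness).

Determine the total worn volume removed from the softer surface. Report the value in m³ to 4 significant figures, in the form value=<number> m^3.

value=6.422e-13 m^3

Intermediate values are printed rounded — all arithmetic keeps exact precision — a lone final rounding: 4 significant figures.
Convert: Sliding distance L = 2.672e+05 mm = 267.2 m.
Convert: Hardness H = 633.3 MPa = 6.333e+08 Pa.
As SI base values: W = 2.445 N, H = 6.333e+08 Pa, K = 6.225e-07.
Wear volume V = K·W·L/H = 6.225e-07 · 2.445 · 267.2 / 6.333e+08 = 6.422e-13 m³.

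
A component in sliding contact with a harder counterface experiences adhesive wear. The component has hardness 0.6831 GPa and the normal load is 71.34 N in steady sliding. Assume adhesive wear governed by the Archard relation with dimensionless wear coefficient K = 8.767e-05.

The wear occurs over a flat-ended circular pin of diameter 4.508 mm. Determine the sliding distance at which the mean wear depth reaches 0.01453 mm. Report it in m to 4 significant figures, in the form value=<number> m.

value=25.33 m

Each operation keeps full precision, and intermediate values are printed rounded — one last rounding, at four significant digits.
Hardness H = 0.6831 GPa = 6.831e+08 Pa.
Pin diameter d = 4.508 mm = 0.004508 m. Contact area A = π·d²/4 = π·(0.004508 m)²/4 = 1.596e-05 m².
Depth limit h_lim = 0.01453 mm = 1.453e-05 m.
Collected in SI base units: W = 71.34 N, H = 6.831e+08 Pa, K = 8.767e-05.
Wearable volume V_lim = h_lim·A = 1.453e-05 · 1.596e-05 = 2.319e-10 m³.
Sliding life L = V_lim·H/(K·W) = 2.319e-10 · 6.831e+08 / (8.767e-05 · 71.34) = 25.33 m.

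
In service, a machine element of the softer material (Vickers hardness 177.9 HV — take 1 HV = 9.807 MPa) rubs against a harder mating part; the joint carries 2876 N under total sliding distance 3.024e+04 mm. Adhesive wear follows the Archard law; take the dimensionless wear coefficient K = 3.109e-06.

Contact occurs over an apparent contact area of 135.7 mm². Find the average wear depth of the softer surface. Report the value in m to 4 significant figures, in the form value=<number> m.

All arithmetic keeps exact precision, and intermediate values are shown rounded; a single final rounding, at four significant figures.
Sliding distance L = 3.024e+04 mm = 30.24 m.
Hardness H = 177.9 HV × 9.807 MPa/HV = 1745 MPa = 1.745e+09 Pa.
Contact area A = 135.7 mm² = 1.357e-04 m².
In SI base units: W = 2876 N, H = 1.745e+09 Pa, K = 3.109e-06.
The Archard volume V = K·W·L/H = 3.109e-06 · 2876 · 30.24 / 1.745e+09 = 1.550e-10 m³.
Depth of wear h = V/A = 1.550e-10 / 1.357e-04 = 1.142e-06 m.

value=1.142e-06 m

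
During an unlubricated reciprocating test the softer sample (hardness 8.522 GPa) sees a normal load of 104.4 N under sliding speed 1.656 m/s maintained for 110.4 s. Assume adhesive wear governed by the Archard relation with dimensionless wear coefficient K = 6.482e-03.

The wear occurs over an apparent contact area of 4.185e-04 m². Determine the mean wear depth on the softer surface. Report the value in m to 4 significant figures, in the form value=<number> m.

Each operation runs at full float precision, and printed values are rounded — one final rounding: four significant digits.
Sliding distance L = v·t = 1.656 m/s × 110.4 s = 182.8 m.
Hardness H = 8.522 GPa = 8.522e+09 Pa.
Restated in SI base units: W = 104.4 N, H = 8.522e+09 Pa, K = 6.482e-03.
Archard relation: V = K·W·L/H = 6.482e-03 · 104.4 · 182.8 / 8.522e+09 = 1.452e-08 m³.
Wear depth h = V/A = 1.452e-08 / 4.185e-04 = 3.469e-05 m.

value=3.469e-05 m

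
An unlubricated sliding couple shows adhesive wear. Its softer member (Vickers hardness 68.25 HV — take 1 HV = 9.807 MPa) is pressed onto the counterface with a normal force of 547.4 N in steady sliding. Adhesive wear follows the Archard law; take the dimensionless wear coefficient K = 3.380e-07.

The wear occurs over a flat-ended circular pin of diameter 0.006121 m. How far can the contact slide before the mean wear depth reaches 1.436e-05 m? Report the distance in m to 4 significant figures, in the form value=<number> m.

value=1529 m

The algebra holds exact precision, and intermediate values appear rounded, and a single final rounding, at 4 significant figures.
Hardness H = 68.25 HV × 9.807 MPa/HV = 669.3 MPa = 6.693e+08 Pa.
Contact area A = π·d²/4 = π·(0.006121 m)²/4 = 2.943e-05 m².
SI base units throughout: W = 547.4 N, H = 6.693e+08 Pa, K = 3.380e-07.
At the depth limit, V_lim = h_lim·A = 1.436e-05 · 2.943e-05 = 4.226e-10 m³.
Inverting, life L = V_lim·H/(K·W) = 4.226e-10 · 6.693e+08 / (3.380e-07 · 547.4) = 1529 m.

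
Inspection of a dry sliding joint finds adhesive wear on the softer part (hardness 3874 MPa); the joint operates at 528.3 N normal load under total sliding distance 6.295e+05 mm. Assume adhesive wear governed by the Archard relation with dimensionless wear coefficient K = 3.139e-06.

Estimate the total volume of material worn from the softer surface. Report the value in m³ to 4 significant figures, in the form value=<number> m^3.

value=2.695e-10 m^3

Each operation maintains full precision, and quoted intermediates are rounded, and one last rounding to 4 significant digits.
Distance covered L = 6.295e+05 mm = 629.5 m.
Hardness H = 3874 MPa = 3.874e+09 Pa.
Working in SI base units: W = 528.3 N, H = 3.874e+09 Pa, K = 3.139e-06.
Apply Archard: V = K·W·L/H = 3.139e-06 · 528.3 · 629.5 / 3.874e+09 = 2.695e-10 m³.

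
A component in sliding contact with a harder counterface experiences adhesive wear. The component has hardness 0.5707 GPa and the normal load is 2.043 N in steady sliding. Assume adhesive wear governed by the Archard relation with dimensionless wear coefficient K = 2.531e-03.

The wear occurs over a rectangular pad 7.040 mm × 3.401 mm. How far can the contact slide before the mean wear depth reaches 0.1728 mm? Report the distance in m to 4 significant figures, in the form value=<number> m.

value=456.6 m

Shown intermediates are rounded — all arithmetic runs at exact precision; one final rounding: four significant digits.
Convert: Hardness H = 0.5707 GPa = 5.707e+08 Pa.
Convert: Pad sides 7.040 mm × 3.401 mm = 0.007040 m × 0.003401 m. Contact area A = 0.007040 m × 0.003401 m = 2.394e-05 m².
Convert: Depth limit h_lim = 0.1728 mm = 1.728e-04 m.
Working in SI base units: W = 2.043 N, H = 5.707e+08 Pa, K = 2.531e-03.
At the depth limit, V_lim = h_lim·A = 1.728e-04 · 2.394e-05 = 4.137e-09 m³.
So the life L = V_lim·H/(K·W) = 4.137e-09 · 5.707e+08 / (2.531e-03 · 2.043) = 456.6 m.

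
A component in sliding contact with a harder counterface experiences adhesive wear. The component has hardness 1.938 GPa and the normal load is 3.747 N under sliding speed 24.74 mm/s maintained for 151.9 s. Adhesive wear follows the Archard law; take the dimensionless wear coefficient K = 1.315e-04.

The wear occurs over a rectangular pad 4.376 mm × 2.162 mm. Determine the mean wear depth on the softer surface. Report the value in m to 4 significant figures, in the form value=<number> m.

value=1.010e-07 m

Every step keeps full float precision, and the intermediates appear rounded — rounded once at the end, at four significant digits.
Sliding speed v = 24.74 mm/s = 0.02474 m/s. Distance covered L = v·t = 0.02474 m/s × 151.9 s = 3.758 m.
Hardness H = 1.938 GPa = 1.938e+09 Pa.
Pad sides 4.376 mm × 2.162 mm = 0.004376 m × 0.002162 m. Contact area A = 0.004376 m × 0.002162 m = 9.461e-06 m².
Expressed in SI base units: W = 3.747 N, H = 1.938e+09 Pa, K = 1.315e-04.
Wear volume V = K·W·L/H = 1.315e-04 · 3.747 · 3.758 / 1.938e+09 = 9.555e-13 m³.
Depth of wear h = V/A = 9.555e-13 / 9.461e-06 = 1.010e-07 m.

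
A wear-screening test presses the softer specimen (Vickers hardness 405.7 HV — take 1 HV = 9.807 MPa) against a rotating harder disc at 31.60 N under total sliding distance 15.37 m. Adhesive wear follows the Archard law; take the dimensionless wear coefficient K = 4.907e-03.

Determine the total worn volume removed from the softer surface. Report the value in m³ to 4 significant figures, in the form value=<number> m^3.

The computation carries full precision. Intermediate values are printed rounded. Rounded just once, at four significant digits.
Convert: Hardness H = 405.7 HV × 9.807 MPa/HV = 3979 MPa = 3.979e+09 Pa.
Working in SI base units: W = 31.60 N, H = 3.979e+09 Pa, K = 4.907e-03.
Archard volume V = K·W·L/H = 4.907e-03 · 31.60 · 15.37 / 3.979e+09 = 5.990e-10 m³.

value=5.990e-10 m^3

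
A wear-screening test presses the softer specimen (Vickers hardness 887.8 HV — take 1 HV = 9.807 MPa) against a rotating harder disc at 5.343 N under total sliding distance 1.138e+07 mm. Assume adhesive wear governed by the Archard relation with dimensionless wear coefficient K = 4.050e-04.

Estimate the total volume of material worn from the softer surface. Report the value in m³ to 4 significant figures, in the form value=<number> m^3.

Intermediate values are shown rounded — every step carries exact precision, and rounded just once to four significant figures.
The distance L = 1.138e+07 mm = 1.138e+04 m.
Hardness H = 887.8 HV × 9.807 MPa/HV = 8707 MPa = 8.707e+09 Pa.
Working in SI base units: W = 5.343 N, H = 8.707e+09 Pa, K = 4.050e-04.
Volume removed: V = K·W·L/H = 4.050e-04 · 5.343 · 1.138e+04 / 8.707e+09 = 2.828e-09 m³.

value=2.828e-09 m^3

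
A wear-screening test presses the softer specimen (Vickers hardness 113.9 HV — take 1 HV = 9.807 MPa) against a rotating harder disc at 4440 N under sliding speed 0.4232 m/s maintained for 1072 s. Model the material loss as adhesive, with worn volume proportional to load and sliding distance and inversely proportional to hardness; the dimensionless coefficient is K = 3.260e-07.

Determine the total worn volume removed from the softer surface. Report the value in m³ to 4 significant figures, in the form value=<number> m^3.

value=5.879e-10 m^3

All working math maintains full precision — the intermediates are displayed rounded; rounded just once: 4 significant figures.
Convert: The distance L = v·t = 0.4232 m/s × 1072 s = 453.7 m.
Convert: Hardness H = 113.9 HV × 9.807 MPa/HV = 1117 MPa = 1.117e+09 Pa.
SI base units throughout: W = 4440 N, H = 1.117e+09 Pa, K = 3.260e-07.
Worn volume V = K·W·L/H = 3.260e-07 · 4440 · 453.7 / 1.117e+09 = 5.879e-10 m³.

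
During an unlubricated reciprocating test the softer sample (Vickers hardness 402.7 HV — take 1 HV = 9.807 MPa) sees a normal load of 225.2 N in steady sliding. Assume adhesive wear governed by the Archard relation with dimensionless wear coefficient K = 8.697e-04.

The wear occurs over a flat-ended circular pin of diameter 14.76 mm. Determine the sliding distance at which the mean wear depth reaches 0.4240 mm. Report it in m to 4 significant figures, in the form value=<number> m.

The computation holds exact precision. Displayed values are rounded — a single final rounding, at 4 significant digits.
Convert: Hardness H = 402.7 HV × 9.807 MPa/HV = 3949 MPa = 3.949e+09 Pa.
Convert: Pin diameter d = 14.76 mm = 0.01476 m. Contact area A = π·d²/4 = π·(0.01476 m)²/4 = 1.711e-04 m².
Convert: Depth limit h_lim = 0.4240 mm = 4.240e-04 m.
Working in SI base units: W = 225.2 N, H = 3.949e+09 Pa, K = 8.697e-04.
Wearable volume V_lim = h_lim·A = 4.240e-04 · 1.711e-04 = 7.255e-08 m³.
Life L = V_lim·H/(K·W) = 7.255e-08 · 3.949e+09 / (8.697e-04 · 225.2) = 1463 m.

value=1463 m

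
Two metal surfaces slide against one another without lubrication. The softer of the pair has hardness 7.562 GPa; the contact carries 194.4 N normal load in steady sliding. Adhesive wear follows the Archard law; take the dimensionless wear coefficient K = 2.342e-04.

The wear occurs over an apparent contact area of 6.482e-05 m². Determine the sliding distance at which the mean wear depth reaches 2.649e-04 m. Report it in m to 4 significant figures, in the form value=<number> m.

value=2852 m

All working math runs at full float precision; displayed values are rounded, and rounded just once: four significant figures.
Convert: Hardness H = 7.562 GPa = 7.562e+09 Pa.
In SI base units: W = 194.4 N, H = 7.562e+09 Pa, K = 2.342e-04.
Wearable volume V_lim = h_lim·A = 2.649e-04 · 6.482e-05 = 1.717e-08 m³.
Inverting, life L = V_lim·H/(K·W) = 1.717e-08 · 7.562e+09 / (2.342e-04 · 194.4) = 2852 m.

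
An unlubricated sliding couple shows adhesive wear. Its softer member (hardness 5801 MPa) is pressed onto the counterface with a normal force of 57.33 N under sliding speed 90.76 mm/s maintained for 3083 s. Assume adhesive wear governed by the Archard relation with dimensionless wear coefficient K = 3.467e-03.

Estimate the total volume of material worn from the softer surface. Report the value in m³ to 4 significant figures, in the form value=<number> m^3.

All arithmetic runs at full float precision, and printed values are rounded, and a single final rounding, at four significant figures.
Sliding speed v = 90.76 mm/s = 0.09076 m/s. Sliding distance L = v·t = 0.09076 m/s × 3083 s = 279.8 m.
Hardness H = 5801 MPa = 5.801e+09 Pa.
Working in SI base units: W = 57.33 N, H = 5.801e+09 Pa, K = 3.467e-03.
The Archard volume V = K·W·L/H = 3.467e-03 · 57.33 · 279.8 / 5.801e+09 = 9.587e-09 m³.

value=9.587e-09 m^3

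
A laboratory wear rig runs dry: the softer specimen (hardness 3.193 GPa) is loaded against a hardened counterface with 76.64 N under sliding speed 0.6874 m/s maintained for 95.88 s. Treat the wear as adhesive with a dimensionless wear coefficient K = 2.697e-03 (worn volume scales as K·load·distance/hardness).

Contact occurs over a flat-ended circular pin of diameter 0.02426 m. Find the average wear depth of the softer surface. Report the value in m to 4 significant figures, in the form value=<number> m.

Shown intermediates are rounded, and every step maintains full precision. Rounded once at the end to four significant figures.
Path length L = v·t = 0.6874 m/s × 95.88 s = 65.91 m.
Hardness H = 3.193 GPa = 3.193e+09 Pa.
Contact area A = π·d²/4 = π·(0.02426 m)²/4 = 4.622e-04 m².
In SI base units: W = 76.64 N, H = 3.193e+09 Pa, K = 2.697e-03.
Worn volume V = K·W·L/H = 2.697e-03 · 76.64 · 65.91 / 3.193e+09 = 4.267e-09 m³.
Depth of wear h = V/A = 4.267e-09 / 4.622e-04 = 9.230e-06 m.

value=9.230e-06 m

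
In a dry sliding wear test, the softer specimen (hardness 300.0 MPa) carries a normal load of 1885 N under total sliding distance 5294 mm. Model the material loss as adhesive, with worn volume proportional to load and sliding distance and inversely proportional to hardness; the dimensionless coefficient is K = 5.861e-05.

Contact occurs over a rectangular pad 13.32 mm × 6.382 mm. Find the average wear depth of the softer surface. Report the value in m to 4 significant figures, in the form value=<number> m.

Each operation keeps exact precision — shown intermediates are rounded — one final rounding to four significant figures.
Convert: Sliding distance L = 5294 mm = 5.294 m.
Convert: Hardness H = 300.0 MPa = 3.000e+08 Pa.
Convert: Pad sides 13.32 mm × 6.382 mm = 0.01332 m × 0.006382 m. Contact area A = 0.01332 m × 0.006382 m = 8.501e-05 m².
SI base units throughout: W = 1885 N, H = 3.000e+08 Pa, K = 5.861e-05.
By Archard's law, V = K·W·L/H = 5.861e-05 · 1885 · 5.294 / 3.000e+08 = 1.950e-09 m³.
Wear depth h = V/A = 1.950e-09 / 8.501e-05 = 2.293e-05 m.

value=2.293e-05 m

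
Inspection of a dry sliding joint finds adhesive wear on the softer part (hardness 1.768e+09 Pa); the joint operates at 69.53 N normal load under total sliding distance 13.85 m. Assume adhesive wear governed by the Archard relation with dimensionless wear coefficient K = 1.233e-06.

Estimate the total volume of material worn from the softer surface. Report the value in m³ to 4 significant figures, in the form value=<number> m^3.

The computation carries full precision, and intermediate values appear rounded. Rounded just once, at 4 significant digits.
Working in SI base units: W = 69.53 N, H = 1.768e+09 Pa, K = 1.233e-06.
Wear volume V = K·W·L/H = 1.233e-06 · 69.53 · 13.85 / 1.768e+09 = 6.716e-13 m³.

value=6.716e-13 m^3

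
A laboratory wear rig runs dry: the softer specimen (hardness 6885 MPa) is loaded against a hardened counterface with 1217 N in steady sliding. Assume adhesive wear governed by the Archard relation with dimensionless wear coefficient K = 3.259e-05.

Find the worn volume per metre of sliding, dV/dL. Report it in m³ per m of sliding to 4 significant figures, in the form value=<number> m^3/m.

value=5.761e-12 m^3/m

Intermediates are shown rounded, and every step runs at full precision; rounded once at the end: four significant figures.
Hardness H = 6885 MPa = 6.885e+09 Pa.
SI base units throughout: W = 1217 N, H = 6.885e+09 Pa, K = 3.259e-05.
The wear rate dV/dL = K·W/H — distance-free: 3.259e-05 · 1217 / 6.885e+09 = 5.761e-12 m³/m.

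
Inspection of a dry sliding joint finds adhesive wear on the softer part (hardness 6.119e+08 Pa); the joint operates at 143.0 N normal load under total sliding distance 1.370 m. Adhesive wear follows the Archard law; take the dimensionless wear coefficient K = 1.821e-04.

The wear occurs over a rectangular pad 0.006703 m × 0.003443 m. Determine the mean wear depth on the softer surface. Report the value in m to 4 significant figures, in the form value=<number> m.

The algebra maintains full precision, and intermediates appear rounded, and rounded just once to 4 significant digits.
Contact area A = 0.006703 m × 0.003443 m = 2.308e-05 m².
Expressed in SI base units: W = 143.0 N, H = 6.119e+08 Pa, K = 1.821e-04.
Worn volume V = K·W·L/H = 1.821e-04 · 143.0 · 1.370 / 6.119e+08 = 5.830e-11 m³.
Depth h = V/A = 5.830e-11 / 2.308e-05 = 2.526e-06 m.

value=2.526e-06 m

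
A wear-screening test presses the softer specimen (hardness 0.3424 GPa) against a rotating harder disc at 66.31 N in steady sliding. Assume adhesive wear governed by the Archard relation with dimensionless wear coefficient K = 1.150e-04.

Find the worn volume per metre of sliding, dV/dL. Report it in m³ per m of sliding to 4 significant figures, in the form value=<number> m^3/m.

value=2.227e-11 m^3/m

Every step keeps full precision — the intermediates are displayed rounded. Rounded just once: 4 significant digits.
Hardness H = 0.3424 GPa = 3.424e+08 Pa.
Collected in SI base units: W = 66.31 N, H = 3.424e+08 Pa, K = 1.150e-04.
Volumetric rate dV/dL = K·W/H — distance-free: 1.150e-04 · 66.31 / 3.424e+08 = 2.227e-11 m³/m.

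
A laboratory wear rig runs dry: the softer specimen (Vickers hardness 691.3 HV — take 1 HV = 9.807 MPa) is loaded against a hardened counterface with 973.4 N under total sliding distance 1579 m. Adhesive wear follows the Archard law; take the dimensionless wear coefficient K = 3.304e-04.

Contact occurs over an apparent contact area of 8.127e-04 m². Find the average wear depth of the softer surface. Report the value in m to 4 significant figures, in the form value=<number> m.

value=9.217e-05 m

Shown intermediates are rounded. The computation keeps full float precision — a single final rounding, at four significant digits.
Convert: Hardness H = 691.3 HV × 9.807 MPa/HV = 6780 MPa = 6.780e+09 Pa.
Collected in SI base units: W = 973.4 N, H = 6.780e+09 Pa, K = 3.304e-04.
Wear volume V = K·W·L/H = 3.304e-04 · 973.4 · 1579 / 6.780e+09 = 7.490e-08 m³.
Average depth h = V/A = 7.490e-08 / 8.127e-04 = 9.217e-05 m.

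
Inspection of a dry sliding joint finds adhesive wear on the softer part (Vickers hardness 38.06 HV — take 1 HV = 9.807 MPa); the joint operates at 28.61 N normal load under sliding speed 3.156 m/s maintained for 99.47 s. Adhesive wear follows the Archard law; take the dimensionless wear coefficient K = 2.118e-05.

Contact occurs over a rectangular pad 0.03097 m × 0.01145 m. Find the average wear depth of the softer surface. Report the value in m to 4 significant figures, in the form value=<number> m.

value=1.437e-06 m

Printed values are rounded. Each operation maintains full precision. Rounded once at the end: 4 significant digits.
Convert: Total distance L = v·t = 3.156 m/s × 99.47 s = 313.9 m.
Convert: Hardness H = 38.06 HV × 9.807 MPa/HV = 373.3 MPa = 3.733e+08 Pa.
Convert: Contact area A = 0.03097 m × 0.01145 m = 3.546e-04 m².
As SI base values: W = 28.61 N, H = 3.733e+08 Pa, K = 2.118e-05.
Wear volume V = K·W·L/H = 2.118e-05 · 28.61 · 313.9 / 3.733e+08 = 5.096e-10 m³.
Average depth h = V/A = 5.096e-10 / 3.546e-04 = 1.437e-06 m.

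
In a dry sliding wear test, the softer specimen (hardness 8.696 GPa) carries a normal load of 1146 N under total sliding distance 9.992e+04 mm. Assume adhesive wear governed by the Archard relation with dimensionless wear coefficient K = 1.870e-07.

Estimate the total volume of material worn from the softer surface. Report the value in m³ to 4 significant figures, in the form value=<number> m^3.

Printed values are rounded — every step runs at full float precision — one final rounding to four significant figures.
Total distance L = 9.992e+04 mm = 99.92 m.
Hardness H = 8.696 GPa = 8.696e+09 Pa.
Restated in SI base units: W = 1146 N, H = 8.696e+09 Pa, K = 1.870e-07.
Archard volume V = K·W·L/H = 1.870e-07 · 1146 · 99.92 / 8.696e+09 = 2.462e-12 m³.

value=2.462e-12 m^3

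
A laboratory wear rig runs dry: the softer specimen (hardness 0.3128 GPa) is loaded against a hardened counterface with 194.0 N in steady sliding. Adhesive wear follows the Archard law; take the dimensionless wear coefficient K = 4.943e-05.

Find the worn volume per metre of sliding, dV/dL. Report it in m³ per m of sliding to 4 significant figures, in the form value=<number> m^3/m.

The algebra carries full precision, and printed values are rounded. Rounded just once: 4 significant figures.
Hardness H = 0.3128 GPa = 3.128e+08 Pa.
In SI base units: W = 194.0 N, H = 3.128e+08 Pa, K = 4.943e-05.
Volumetric rate dV/dL = K·W/H (no L dependence): 4.943e-05 · 194.0 / 3.128e+08 = 3.066e-11 m³/m.

value=3.066e-11 m^3/m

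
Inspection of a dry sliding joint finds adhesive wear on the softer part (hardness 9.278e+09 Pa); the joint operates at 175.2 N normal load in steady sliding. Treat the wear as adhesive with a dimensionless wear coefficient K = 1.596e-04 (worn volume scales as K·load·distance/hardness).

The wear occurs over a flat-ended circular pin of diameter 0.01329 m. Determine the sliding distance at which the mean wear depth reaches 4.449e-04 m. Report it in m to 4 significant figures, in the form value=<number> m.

Intermediates appear rounded; all arithmetic runs at exact precision. Rounded once at the end, at 4 significant figures.
Contact area A = π·d²/4 = π·(0.01329 m)²/4 = 1.387e-04 m².
SI base units throughout: W = 175.2 N, H = 9.278e+09 Pa, K = 1.596e-04.
At the depth limit, V_lim = h_lim·A = 4.449e-04 · 1.387e-04 = 6.172e-08 m³.
Sliding life L = V_lim·H/(K·W) = 6.172e-08 · 9.278e+09 / (1.596e-04 · 175.2) = 2.048e+04 m.

value=2.048e+04 m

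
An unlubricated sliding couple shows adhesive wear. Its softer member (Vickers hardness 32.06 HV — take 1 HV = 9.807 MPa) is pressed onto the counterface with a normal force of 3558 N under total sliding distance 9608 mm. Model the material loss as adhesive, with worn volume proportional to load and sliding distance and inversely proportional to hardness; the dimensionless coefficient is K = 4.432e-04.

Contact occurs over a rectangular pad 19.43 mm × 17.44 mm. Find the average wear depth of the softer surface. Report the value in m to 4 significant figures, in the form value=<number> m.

value=1.422e-04 m

All working math carries full float precision, and the intermediates are displayed rounded; a single final rounding to 4 significant digits.
Convert: The distance L = 9608 mm = 9.608 m.
Convert: Hardness H = 32.06 HV × 9.807 MPa/HV = 314.4 MPa = 3.144e+08 Pa.
Convert: Pad sides 19.43 mm × 17.44 mm = 0.01943 m × 0.01744 m. Contact area A = 0.01943 m × 0.01744 m = 3.389e-04 m².
Expressed in SI base units: W = 3558 N, H = 3.144e+08 Pa, K = 4.432e-04.
Worn volume V = K·W·L/H = 4.432e-04 · 3558 · 9.608 / 3.144e+08 = 4.819e-08 m³.
Mean depth h = V/A = 4.819e-08 / 3.389e-04 = 1.422e-04 m.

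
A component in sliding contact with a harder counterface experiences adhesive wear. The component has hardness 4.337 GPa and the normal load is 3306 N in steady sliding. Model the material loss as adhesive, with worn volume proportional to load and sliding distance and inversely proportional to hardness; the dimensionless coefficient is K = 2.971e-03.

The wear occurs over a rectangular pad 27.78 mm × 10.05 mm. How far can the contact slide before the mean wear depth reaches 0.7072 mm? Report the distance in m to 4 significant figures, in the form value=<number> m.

value=87.18 m

The intermediates appear rounded, and the algebra keeps full float precision. Rounded once at the end to 4 significant figures.
Convert: Hardness H = 4.337 GPa = 4.337e+09 Pa.
Convert: Pad sides 27.78 mm × 10.05 mm = 0.02778 m × 0.01005 m. Contact area A = 0.02778 m × 0.01005 m = 2.792e-04 m².
Convert: Depth limit h_lim = 0.7072 mm = 7.072e-04 m.
Expressed in SI base units: W = 3306 N, H = 4.337e+09 Pa, K = 2.971e-03.
Limit volume V_lim = h_lim·A = 7.072e-04 · 2.792e-04 = 1.974e-07 m³.
Life L = V_lim·H/(K·W) = 1.974e-07 · 4.337e+09 / (2.971e-03 · 3306) = 87.18 m.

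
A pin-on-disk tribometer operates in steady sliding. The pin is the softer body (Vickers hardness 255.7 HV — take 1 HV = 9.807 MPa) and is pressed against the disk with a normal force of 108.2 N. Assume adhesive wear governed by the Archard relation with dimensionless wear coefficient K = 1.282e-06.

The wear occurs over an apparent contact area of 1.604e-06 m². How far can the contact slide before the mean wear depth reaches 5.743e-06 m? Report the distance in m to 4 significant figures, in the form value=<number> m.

value=166.5 m

Quoted intermediates are rounded. Each operation maintains full float precision, and a lone final rounding, at 4 significant digits.
Hardness H = 255.7 HV × 9.807 MPa/HV = 2508 MPa = 2.508e+09 Pa.
In SI base units, W = 108.2 N, H = 2.508e+09 Pa, K = 1.282e-06.
Permissible volume V_lim = h_lim·A = 5.743e-06 · 1.604e-06 = 9.212e-12 m³.
Sliding life L = V_lim·H/(K·W) = 9.212e-12 · 2.508e+09 / (1.282e-06 · 108.2) = 166.5 m.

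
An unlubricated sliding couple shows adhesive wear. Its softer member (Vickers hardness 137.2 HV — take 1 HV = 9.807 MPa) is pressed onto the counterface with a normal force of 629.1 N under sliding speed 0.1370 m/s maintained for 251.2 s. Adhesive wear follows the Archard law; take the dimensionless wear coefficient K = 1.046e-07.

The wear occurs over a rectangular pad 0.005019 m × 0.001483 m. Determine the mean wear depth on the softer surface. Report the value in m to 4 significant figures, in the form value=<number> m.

Intermediate values are printed rounded; all arithmetic carries exact precision. Rounded just once: 4 significant figures.
The distance L = v·t = 0.1370 m/s × 251.2 s = 34.41 m.
Hardness H = 137.2 HV × 9.807 MPa/HV = 1346 MPa = 1.346e+09 Pa.
Contact area A = 0.005019 m × 0.001483 m = 7.443e-06 m².
Restated in SI base units: W = 629.1 N, H = 1.346e+09 Pa, K = 1.046e-07.
Apply Archard: V = K·W·L/H = 1.046e-07 · 629.1 · 34.41 / 1.346e+09 = 1.683e-12 m³.
Mean depth h = V/A = 1.683e-12 / 7.443e-06 = 2.261e-07 m.

value=2.261e-07 m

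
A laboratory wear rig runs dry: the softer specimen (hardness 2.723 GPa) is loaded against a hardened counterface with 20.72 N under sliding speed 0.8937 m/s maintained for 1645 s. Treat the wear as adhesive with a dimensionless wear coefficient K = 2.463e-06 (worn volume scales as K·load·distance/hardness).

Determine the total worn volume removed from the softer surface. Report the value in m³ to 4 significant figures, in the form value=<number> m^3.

value=2.755e-11 m^3

The algebra runs at full precision. Intermediate values are displayed rounded, and a lone final rounding, at 4 significant figures.
Convert: Path length L = v·t = 0.8937 m/s × 1645 s = 1470 m.
Convert: Hardness H = 2.723 GPa = 2.723e+09 Pa.
In SI base units: W = 20.72 N, H = 2.723e+09 Pa, K = 2.463e-06.
Archard relation: V = K·W·L/H = 2.463e-06 · 20.72 · 1470 / 2.723e+09 = 2.755e-11 m³.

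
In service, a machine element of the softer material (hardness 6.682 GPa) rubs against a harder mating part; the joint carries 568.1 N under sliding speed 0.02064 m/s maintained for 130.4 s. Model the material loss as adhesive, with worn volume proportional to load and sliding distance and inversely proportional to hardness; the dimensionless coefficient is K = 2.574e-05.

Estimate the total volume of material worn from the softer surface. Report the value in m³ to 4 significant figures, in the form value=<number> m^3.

The intermediates are printed rounded — every step runs at full precision; one last rounding, at 4 significant figures.
Path length L = v·t = 0.02064 m/s × 130.4 s = 2.691 m.
Hardness H = 6.682 GPa = 6.682e+09 Pa.
In SI base units: W = 568.1 N, H = 6.682e+09 Pa, K = 2.574e-05.
The Archard volume V = K·W·L/H = 2.574e-05 · 568.1 · 2.691 / 6.682e+09 = 5.890e-12 m³.

value=5.890e-12 m^3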